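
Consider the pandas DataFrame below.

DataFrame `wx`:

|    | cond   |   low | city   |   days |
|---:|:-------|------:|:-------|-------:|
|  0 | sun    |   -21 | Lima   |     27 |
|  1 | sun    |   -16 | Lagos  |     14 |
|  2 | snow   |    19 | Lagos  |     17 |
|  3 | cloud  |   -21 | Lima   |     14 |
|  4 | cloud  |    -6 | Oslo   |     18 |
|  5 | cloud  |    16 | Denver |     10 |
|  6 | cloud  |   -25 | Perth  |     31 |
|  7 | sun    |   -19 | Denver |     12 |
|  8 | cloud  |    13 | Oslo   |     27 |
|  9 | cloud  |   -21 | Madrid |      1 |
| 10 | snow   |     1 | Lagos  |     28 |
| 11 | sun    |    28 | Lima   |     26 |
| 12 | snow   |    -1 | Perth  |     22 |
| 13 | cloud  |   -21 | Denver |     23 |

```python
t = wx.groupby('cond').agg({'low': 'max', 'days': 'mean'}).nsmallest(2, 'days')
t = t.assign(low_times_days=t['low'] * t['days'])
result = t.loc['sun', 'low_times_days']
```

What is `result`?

group by cond: max(low), mean(days):
       low       days
cond                 
cloud   16  17.714286
snow    19  22.333333
sun     28  19.750000
take 2 rows with smallest days:
       low       days
cond                 
cloud   16  17.714286
sun     28  19.750000
add column low_times_days = t['low'] * t['days']:
       low       days  low_times_days
cond                                 
cloud   16  17.714286      283.428571
sun     28  19.750000      553.000000
Taking the value at row 'sun', column 'low_times_days' gives 553.0.

553.0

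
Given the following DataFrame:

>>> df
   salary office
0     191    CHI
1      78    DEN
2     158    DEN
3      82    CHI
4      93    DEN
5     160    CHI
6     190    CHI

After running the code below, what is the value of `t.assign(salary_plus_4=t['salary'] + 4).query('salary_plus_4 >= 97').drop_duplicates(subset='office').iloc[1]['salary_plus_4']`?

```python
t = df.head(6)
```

take first 6 rows:
   salary office
0     191    CHI
1      78    DEN
2     158    DEN
3      82    CHI
4      93    DEN
5     160    CHI
add column salary_plus_4 = t['salary'] + 4:
   salary office  salary_plus_4
0     191    CHI            195
1      78    DEN             82
2     158    DEN            162
3      82    CHI             86
4      93    DEN             97
5     160    CHI            164
filter rows where salary_plus_4 >= 97:
   salary office  salary_plus_4
0     191    CHI            195
2     158    DEN            162
4      93    DEN             97
5     160    CHI            164
drop duplicate office (keep=first):
   salary office  salary_plus_4
0     191    CHI            195
2     158    DEN            162
Hence 162.

162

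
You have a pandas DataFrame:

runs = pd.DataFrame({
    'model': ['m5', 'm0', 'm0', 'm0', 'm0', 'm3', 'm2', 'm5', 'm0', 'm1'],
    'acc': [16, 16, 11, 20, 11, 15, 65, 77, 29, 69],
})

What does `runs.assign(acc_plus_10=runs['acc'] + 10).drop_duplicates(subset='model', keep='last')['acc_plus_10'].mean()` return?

add column acc_plus_10 = runs['acc'] + 10:
  model  acc  acc_plus_10
0    m5   16           26
1    m0   16           26
2    m0   11           21
3    m0   20           30
4    m0   11           21
5    m3   15           25
6    m2   65           75
7    m5   77           87
8    m0   29           39
9    m1   69           79
drop duplicate model (keep=last):
  model  acc  acc_plus_10
5    m3   15           25
6    m2   65           75
7    m5   77           87
8    m0   29           39
9    m1   69           79
mean of column 'acc_plus_10' → 61.0

61.0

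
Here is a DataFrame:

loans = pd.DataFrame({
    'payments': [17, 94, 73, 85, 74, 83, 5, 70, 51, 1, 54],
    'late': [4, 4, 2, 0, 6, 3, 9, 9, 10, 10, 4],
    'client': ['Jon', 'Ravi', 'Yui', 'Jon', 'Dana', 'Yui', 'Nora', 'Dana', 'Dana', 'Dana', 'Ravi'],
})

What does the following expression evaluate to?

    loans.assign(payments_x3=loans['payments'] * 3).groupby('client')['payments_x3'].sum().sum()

1821

add column payments_x3 = loans['payments'] * 3:
    payments  late client  payments_x3
0         17     4    Jon           51
1         94     4   Ravi          282
2         73     2    Yui          219
3         85     0    Jon          255
4         74     6   Dana          222
5         83     3    Yui          249
6          5     9   Nora           15
7         70     9   Dana          210
8         51    10   Dana          153
9          1    10   Dana            3
10        54     4   Ravi          162
group by client, sum of payments_x3:
client
Dana    588
Jon     306
Nora     15
Ravi    444
Yui     468
Name: payments_x3, dtype: int64
Taking the sum of the resulting series gives 1821.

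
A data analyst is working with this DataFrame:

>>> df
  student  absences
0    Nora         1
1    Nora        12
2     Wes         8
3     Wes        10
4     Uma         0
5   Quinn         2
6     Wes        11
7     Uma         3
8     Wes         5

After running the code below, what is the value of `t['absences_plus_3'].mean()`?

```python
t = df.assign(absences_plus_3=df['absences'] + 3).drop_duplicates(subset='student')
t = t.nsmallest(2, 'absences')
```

3.5

add column absences_plus_3 = df['absences'] + 3:
  student  absences  absences_plus_3
0    Nora         1                4
1    Nora        12               15
2     Wes         8               11
3     Wes        10               13
4     Uma         0                3
5   Quinn         2                5
6     Wes        11               14
7     Uma         3                6
8     Wes         5                8
drop duplicate student (keep=first):
  student  absences  absences_plus_3
0    Nora         1                4
2     Wes         8               11
4     Uma         0                3
5   Quinn         2                5
take 2 rows with smallest absences:
  student  absences  absences_plus_3
4     Uma         0                3
0    Nora         1                4
The mean of column 'absences_plus_3' is 3.5.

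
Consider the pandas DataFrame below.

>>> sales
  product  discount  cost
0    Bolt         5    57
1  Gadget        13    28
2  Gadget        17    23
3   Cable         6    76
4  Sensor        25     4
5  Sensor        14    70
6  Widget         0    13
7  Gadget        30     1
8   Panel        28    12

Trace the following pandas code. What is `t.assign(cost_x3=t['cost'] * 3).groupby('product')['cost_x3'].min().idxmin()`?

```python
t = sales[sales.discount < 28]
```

Sensor

filter rows where discount < 28:
  product  discount  cost
0    Bolt         5    57
1  Gadget        13    28
2  Gadget        17    23
3   Cable         6    76
4  Sensor        25     4
5  Sensor        14    70
6  Widget         0    13
add column cost_x3 = t['cost'] * 3:
  product  discount  cost  cost_x3
0    Bolt         5    57      171
1  Gadget        13    28       84
2  Gadget        17    23       69
3   Cable         6    76      228
4  Sensor        25     4       12
5  Sensor        14    70      210
6  Widget         0    13       39
group by product, min of cost_x3:
product
Bolt      171
Cable     228
Gadget     69
Sensor     12
Widget     39
Name: cost_x3, dtype: int64
So idxmin() = Sensor.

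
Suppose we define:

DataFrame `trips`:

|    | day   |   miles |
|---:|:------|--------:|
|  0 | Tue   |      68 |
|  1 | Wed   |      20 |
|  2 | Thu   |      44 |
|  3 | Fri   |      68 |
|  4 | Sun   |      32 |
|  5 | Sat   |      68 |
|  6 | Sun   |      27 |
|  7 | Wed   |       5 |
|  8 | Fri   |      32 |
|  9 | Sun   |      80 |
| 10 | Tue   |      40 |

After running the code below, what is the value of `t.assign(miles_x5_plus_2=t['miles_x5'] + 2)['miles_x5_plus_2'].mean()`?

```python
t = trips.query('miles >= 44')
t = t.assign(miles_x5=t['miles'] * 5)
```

filter rows where miles >= 44:
   day  miles
0  Tue     68
2  Thu     44
3  Fri     68
5  Sat     68
9  Sun     80
add column miles_x5 = t['miles'] * 5:
   day  miles  miles_x5
0  Tue     68       340
2  Thu     44       220
3  Fri     68       340
5  Sat     68       340
9  Sun     80       400
add column miles_x5_plus_2 = t['miles_x5'] + 2:
   day  miles  miles_x5  miles_x5_plus_2
0  Tue     68       340              342
2  Thu     44       220              222
3  Fri     68       340              342
5  Sat     68       340              342
9  Sun     80       400              402

330.0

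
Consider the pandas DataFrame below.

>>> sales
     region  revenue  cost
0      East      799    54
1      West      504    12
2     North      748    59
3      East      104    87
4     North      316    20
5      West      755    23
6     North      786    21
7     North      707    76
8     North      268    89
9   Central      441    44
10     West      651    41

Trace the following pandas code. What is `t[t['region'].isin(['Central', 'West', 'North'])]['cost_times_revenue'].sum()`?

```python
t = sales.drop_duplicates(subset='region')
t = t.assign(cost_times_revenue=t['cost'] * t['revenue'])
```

drop duplicate region (keep=first):
    region  revenue  cost
0     East      799    54
1     West      504    12
2    North      748    59
9  Central      441    44
add column cost_times_revenue = t['cost'] * t['revenue']:
    region  revenue  cost  cost_times_revenue
0     East      799    54               43146
1     West      504    12                6048
2    North      748    59               44132
9  Central      441    44               19404
filter rows where region in ['Central', 'West', 'North']:
    region  revenue  cost  cost_times_revenue
1     West      504    12                6048
2    North      748    59               44132
9  Central      441    44               19404
Taking the sum of column 'cost_times_revenue' gives 69584.

69584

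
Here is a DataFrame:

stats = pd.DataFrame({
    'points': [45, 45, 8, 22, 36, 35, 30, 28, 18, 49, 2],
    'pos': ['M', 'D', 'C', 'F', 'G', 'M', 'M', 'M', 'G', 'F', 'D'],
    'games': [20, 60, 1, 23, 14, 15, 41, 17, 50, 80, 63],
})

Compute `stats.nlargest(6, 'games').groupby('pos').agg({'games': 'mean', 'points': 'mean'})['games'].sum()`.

take 6 rows with largest games:
    points pos  games
9       49   F     80
10       2   D     63
1       45   D     60
8       18   G     50
6       30   M     41
3       22   F     23
group by pos: mean(games), mean(points):
     games  points
pos               
D     61.5    23.5
F     51.5    35.5
G     50.0    18.0
M     41.0    30.0
Reading off the sum of column 'games', we get 204.0.

204.0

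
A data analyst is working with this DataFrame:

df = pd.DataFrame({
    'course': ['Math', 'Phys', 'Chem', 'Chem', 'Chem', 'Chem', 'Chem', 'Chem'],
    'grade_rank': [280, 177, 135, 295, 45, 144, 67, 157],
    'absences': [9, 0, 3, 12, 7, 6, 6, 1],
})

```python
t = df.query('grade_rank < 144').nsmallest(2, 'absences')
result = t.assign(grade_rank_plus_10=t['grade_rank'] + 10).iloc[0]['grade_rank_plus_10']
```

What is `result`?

filter rows where grade_rank < 144:
  course  grade_rank  absences
2   Chem         135         3
4   Chem          45         7
6   Chem          67         6
take 2 rows with smallest absences:
  course  grade_rank  absences
2   Chem         135         3
6   Chem          67         6
add column grade_rank_plus_10 = t['grade_rank'] + 10:
  course  grade_rank  absences  grade_rank_plus_10
2   Chem         135         3                 145
6   Chem          67         6                  77

145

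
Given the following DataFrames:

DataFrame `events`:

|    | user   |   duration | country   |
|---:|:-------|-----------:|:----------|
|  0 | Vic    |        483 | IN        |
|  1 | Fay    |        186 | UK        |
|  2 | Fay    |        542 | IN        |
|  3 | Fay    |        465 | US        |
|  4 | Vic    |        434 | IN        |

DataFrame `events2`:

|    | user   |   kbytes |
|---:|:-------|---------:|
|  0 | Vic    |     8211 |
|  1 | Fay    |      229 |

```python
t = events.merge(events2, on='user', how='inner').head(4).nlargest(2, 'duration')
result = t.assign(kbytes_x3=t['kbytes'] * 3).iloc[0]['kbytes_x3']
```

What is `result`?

merge on 'user' (how='inner') → 5 rows:
  user  duration country  kbytes
0  Vic       483      IN    8211
1  Fay       186      UK     229
2  Fay       542      IN     229
3  Fay       465      US     229
4  Vic       434      IN    8211
take first 4 rows:
  user  duration country  kbytes
0  Vic       483      IN    8211
1  Fay       186      UK     229
2  Fay       542      IN     229
3  Fay       465      US     229
take 2 rows with largest duration:
  user  duration country  kbytes
2  Fay       542      IN     229
0  Vic       483      IN    8211
add column kbytes_x3 = t['kbytes'] * 3:
  user  duration country  kbytes  kbytes_x3
2  Fay       542      IN     229        687
0  Vic       483      IN    8211      24633

687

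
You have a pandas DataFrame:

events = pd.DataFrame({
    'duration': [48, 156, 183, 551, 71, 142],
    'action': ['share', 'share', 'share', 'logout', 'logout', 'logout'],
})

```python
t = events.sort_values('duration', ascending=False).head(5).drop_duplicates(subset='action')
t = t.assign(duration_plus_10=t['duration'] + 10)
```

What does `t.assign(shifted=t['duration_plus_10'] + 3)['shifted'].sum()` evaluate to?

760

sort by duration descending:
   duration  action
3       551  logout
2       183   share
1       156   share
5       142  logout
4        71  logout
0        48   share
take first 5 rows:
   duration  action
3       551  logout
2       183   share
1       156   share
5       142  logout
4        71  logout
drop duplicate action (keep=first):
   duration  action
3       551  logout
2       183   share
add column duration_plus_10 = t['duration'] + 10:
   duration  action  duration_plus_10
3       551  logout               561
2       183   share               193
add column shifted = t['duration_plus_10'] + 3:
   duration  action  duration_plus_10  shifted
3       551  logout               561      564
2       183   share               193      196
Reading off the sum of column 'shifted', we get 760.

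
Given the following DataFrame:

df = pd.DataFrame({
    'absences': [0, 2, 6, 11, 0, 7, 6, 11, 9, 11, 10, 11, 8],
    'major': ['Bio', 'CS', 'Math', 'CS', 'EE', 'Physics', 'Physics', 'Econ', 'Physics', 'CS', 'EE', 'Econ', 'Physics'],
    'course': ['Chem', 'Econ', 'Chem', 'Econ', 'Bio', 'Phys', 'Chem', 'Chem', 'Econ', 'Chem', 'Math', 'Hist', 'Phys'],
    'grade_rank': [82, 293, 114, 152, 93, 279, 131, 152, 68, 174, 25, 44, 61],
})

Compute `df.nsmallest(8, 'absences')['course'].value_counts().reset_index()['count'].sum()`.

8

take 8 rows with smallest absences:
    absences    major course  grade_rank
0          0      Bio   Chem          82
4          0       EE    Bio          93
1          2       CS   Econ         293
2          6     Math   Chem         114
6          6  Physics   Chem         131
5          7  Physics   Phys         279
12         8  Physics   Phys          61
8          9  Physics   Econ          68
value_counts of course:
course
Chem    3
Econ    2
Phys    2
Bio     1
Name: count, dtype: int64
reset_index():
  course  count
0   Chem      3
1   Econ      2
2   Phys      2
3    Bio      1
sum of column 'count' → 8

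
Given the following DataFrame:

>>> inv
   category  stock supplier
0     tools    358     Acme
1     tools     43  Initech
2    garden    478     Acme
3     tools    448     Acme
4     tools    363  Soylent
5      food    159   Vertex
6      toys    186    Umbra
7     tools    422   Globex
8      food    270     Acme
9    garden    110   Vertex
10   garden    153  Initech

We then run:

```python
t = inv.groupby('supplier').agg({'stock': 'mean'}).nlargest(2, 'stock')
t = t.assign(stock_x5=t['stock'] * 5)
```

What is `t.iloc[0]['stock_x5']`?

2110.0

group by supplier, mean of stock:
          stock
supplier       
Acme      388.5
Globex    422.0
Initech    98.0
Soylent   363.0
Umbra     186.0
Vertex    134.5
take 2 rows with largest stock:
          stock
supplier       
Globex    422.0
Acme      388.5
add column stock_x5 = t['stock'] * 5:
          stock  stock_x5
supplier                 
Globex    422.0    2110.0
Acme      388.5    1942.5
Reading off the value at position 0, column 'stock_x5', we get 2110.0.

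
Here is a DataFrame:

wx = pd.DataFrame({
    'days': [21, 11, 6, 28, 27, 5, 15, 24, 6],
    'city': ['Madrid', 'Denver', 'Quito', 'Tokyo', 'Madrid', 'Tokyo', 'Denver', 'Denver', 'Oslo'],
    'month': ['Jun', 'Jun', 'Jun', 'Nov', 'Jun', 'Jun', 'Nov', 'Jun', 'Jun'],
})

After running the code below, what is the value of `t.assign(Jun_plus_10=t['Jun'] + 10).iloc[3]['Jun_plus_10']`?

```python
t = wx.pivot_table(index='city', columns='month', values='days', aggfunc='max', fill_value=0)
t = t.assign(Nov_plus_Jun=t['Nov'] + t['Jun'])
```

16

pivot: rows=city, cols=month, max(days):
month   Jun  Nov
city            
Denver   24   15
Madrid   27    0
Oslo      6    0
Quito     6    0
Tokyo     5   28
add column Nov_plus_Jun = t['Nov'] + t['Jun']:
month   Jun  Nov  Nov_plus_Jun
city                          
Denver   24   15            39
Madrid   27    0            27
Oslo      6    0             6
Quito     6    0             6
Tokyo     5   28            33
add column Jun_plus_10 = t['Jun'] + 10:
month   Jun  Nov  Nov_plus_Jun  Jun_plus_10
city                                       
Denver   24   15            39           34
Madrid   27    0            27           37
Oslo      6    0             6           16
Quito     6    0             6           16
Tokyo     5   28            33           15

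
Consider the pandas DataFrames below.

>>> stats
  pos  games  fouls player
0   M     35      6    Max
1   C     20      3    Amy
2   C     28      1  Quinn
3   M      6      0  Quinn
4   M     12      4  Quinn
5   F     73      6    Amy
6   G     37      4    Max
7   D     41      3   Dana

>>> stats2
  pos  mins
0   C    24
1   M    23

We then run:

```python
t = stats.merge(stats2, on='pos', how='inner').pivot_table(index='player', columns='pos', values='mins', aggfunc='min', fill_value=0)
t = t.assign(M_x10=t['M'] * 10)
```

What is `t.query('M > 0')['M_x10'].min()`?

230

merge on 'pos' (how='inner') → 5 rows:
  pos  games  fouls player  mins
0   M     35      6    Max    23
1   C     20      3    Amy    24
2   C     28      1  Quinn    24
3   M      6      0  Quinn    23
4   M     12      4  Quinn    23
pivot: rows=player, cols=pos, min(mins):
pos      C   M
player        
Amy     24   0
Max      0  23
Quinn   24  23
add column M_x10 = t['M'] * 10:
pos      C   M  M_x10
player               
Amy     24   0      0
Max      0  23    230
Quinn   24  23    230
filter rows where M > 0:
pos      C   M  M_x10
player               
Max      0  23    230
Quinn   24  23    230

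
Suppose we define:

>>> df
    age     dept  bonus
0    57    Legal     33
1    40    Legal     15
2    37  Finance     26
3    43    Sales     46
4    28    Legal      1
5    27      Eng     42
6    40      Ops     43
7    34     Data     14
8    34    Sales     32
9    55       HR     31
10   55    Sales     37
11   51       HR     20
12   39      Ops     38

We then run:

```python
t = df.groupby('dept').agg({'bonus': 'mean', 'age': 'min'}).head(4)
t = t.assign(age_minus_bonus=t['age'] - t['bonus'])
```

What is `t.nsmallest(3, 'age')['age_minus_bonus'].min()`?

group by dept: mean(bonus), min(age):
             bonus  age
dept                   
Data     14.000000   34
Eng      42.000000   27
Finance  26.000000   37
HR       25.500000   51
Legal    16.333333   28
Ops      40.500000   39
Sales    38.333333   34
take first 4 rows:
         bonus  age
dept               
Data      14.0   34
Eng       42.0   27
Finance   26.0   37
HR        25.5   51
add column age_minus_bonus = t['age'] - t['bonus']:
         bonus  age  age_minus_bonus
dept                                
Data      14.0   34             20.0
Eng       42.0   27            -15.0
Finance   26.0   37             11.0
HR        25.5   51             25.5
take 3 rows with smallest age:
         bonus  age  age_minus_bonus
dept                                
Eng       42.0   27            -15.0
Data      14.0   34             20.0
Finance   26.0   37             11.0

-15.0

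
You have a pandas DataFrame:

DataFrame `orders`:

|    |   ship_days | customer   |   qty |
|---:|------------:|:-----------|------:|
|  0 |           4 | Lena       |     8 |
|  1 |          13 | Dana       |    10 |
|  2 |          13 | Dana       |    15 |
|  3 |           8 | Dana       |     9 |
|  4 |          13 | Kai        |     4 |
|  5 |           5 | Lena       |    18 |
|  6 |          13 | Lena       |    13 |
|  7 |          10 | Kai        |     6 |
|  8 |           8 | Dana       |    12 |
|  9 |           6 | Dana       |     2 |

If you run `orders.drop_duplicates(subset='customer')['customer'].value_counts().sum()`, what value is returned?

drop duplicate customer (keep=first):
   ship_days customer  qty
0          4     Lena    8
1         13     Dana   10
4         13      Kai    4
value_counts of customer:
customer
Lena    1
Dana    1
Kai     1
Name: count, dtype: int64
Hence 3.

3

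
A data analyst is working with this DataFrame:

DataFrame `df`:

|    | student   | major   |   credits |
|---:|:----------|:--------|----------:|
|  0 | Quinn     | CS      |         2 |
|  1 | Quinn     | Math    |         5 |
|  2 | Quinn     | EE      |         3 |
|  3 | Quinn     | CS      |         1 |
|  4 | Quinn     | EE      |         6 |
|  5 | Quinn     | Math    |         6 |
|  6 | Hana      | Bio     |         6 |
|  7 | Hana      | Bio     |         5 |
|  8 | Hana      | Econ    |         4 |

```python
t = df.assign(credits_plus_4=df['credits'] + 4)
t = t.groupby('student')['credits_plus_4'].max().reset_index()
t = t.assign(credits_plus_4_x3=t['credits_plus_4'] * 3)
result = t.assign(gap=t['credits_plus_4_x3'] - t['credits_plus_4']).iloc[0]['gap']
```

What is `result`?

add column credits_plus_4 = df['credits'] + 4:
  student major  credits  credits_plus_4
0   Quinn    CS        2               6
1   Quinn  Math        5               9
2   Quinn    EE        3               7
3   Quinn    CS        1               5
4   Quinn    EE        6              10
5   Quinn  Math        6              10
6    Hana   Bio        6              10
7    Hana   Bio        5               9
8    Hana  Econ        4               8
group by student, max of credits_plus_4:
student
Hana     10
Quinn    10
Name: credits_plus_4, dtype: int64
reset_index():
  student  credits_plus_4
0    Hana              10
1   Quinn              10
add column credits_plus_4_x3 = t['credits_plus_4'] * 3:
  student  credits_plus_4  credits_plus_4_x3
0    Hana              10                 30
1   Quinn              10                 30
add column gap = t['credits_plus_4_x3'] - t['credits_plus_4']:
  student  credits_plus_4  credits_plus_4_x3  gap
0    Hana              10                 30   20
1   Quinn              10                 30   20
So iloc[0]['gap'] = 20.

20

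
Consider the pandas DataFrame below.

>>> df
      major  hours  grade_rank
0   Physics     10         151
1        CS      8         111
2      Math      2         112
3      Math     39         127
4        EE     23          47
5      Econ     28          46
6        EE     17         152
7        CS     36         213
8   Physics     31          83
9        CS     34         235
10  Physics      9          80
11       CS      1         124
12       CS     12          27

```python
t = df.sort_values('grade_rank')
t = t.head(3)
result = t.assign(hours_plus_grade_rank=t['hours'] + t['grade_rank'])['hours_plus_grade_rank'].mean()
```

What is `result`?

61.0

sort by grade_rank:
      major  hours  grade_rank
12       CS     12          27
5      Econ     28          46
4        EE     23          47
10  Physics      9          80
8   Physics     31          83
1        CS      8         111
2      Math      2         112
11       CS      1         124
3      Math     39         127
0   Physics     10         151
6        EE     17         152
7        CS     36         213
9        CS     34         235
take first 3 rows:
   major  hours  grade_rank
12    CS     12          27
5   Econ     28          46
4     EE     23          47
add column hours_plus_grade_rank = t['hours'] + t['grade_rank']:
   major  hours  grade_rank  hours_plus_grade_rank
12    CS     12          27                     39
5   Econ     28          46                     74
4     EE     23          47                     70
Hence 61.0.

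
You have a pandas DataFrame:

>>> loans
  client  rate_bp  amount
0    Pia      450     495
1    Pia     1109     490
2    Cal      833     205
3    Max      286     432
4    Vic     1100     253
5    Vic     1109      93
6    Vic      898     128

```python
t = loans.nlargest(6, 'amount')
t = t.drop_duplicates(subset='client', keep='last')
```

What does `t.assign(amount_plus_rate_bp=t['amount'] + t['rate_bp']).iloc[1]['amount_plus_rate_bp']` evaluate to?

take 6 rows with largest amount:
  client  rate_bp  amount
0    Pia      450     495
1    Pia     1109     490
3    Max      286     432
4    Vic     1100     253
2    Cal      833     205
6    Vic      898     128
drop duplicate client (keep=last):
  client  rate_bp  amount
1    Pia     1109     490
3    Max      286     432
2    Cal      833     205
6    Vic      898     128
add column amount_plus_rate_bp = t['amount'] + t['rate_bp']:
  client  rate_bp  amount  amount_plus_rate_bp
1    Pia     1109     490                 1599
3    Max      286     432                  718
2    Cal      833     205                 1038
6    Vic      898     128                 1026
The value at position 1, column 'amount_plus_rate_bp' is 718.

718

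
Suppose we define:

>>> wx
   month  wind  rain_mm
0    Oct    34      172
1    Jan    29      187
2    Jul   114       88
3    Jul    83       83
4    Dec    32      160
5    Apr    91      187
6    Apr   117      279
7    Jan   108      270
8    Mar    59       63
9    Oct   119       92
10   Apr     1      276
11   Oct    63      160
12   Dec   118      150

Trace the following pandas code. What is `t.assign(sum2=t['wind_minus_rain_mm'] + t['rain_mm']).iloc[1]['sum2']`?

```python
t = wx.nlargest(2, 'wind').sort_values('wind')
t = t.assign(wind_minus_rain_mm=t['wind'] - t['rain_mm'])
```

119

take 2 rows with largest wind:
   month  wind  rain_mm
9    Oct   119       92
12   Dec   118      150
sort by wind:
   month  wind  rain_mm
12   Dec   118      150
9    Oct   119       92
add column wind_minus_rain_mm = t['wind'] - t['rain_mm']:
   month  wind  rain_mm  wind_minus_rain_mm
12   Dec   118      150                 -32
9    Oct   119       92                  27
add column sum2 = t['wind_minus_rain_mm'] + t['rain_mm']:
   month  wind  rain_mm  wind_minus_rain_mm  sum2
12   Dec   118      150                 -32   118
9    Oct   119       92                  27   119
Finally, value at position 1, column 'sum2' = 119.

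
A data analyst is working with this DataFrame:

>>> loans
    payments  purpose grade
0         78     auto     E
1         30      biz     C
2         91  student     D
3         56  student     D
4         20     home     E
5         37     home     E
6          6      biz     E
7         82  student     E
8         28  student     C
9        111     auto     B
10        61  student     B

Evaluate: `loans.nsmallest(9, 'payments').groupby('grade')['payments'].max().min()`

30

take 9 rows with smallest payments:
    payments  purpose grade
6          6      biz     E
4         20     home     E
8         28  student     C
1         30      biz     C
5         37     home     E
3         56  student     D
10        61  student     B
0         78     auto     E
7         82  student     E
group by grade, max of payments:
grade
B    61
C    30
D    56
E    82
Name: payments, dtype: int64
Then the min of the resulting series: 30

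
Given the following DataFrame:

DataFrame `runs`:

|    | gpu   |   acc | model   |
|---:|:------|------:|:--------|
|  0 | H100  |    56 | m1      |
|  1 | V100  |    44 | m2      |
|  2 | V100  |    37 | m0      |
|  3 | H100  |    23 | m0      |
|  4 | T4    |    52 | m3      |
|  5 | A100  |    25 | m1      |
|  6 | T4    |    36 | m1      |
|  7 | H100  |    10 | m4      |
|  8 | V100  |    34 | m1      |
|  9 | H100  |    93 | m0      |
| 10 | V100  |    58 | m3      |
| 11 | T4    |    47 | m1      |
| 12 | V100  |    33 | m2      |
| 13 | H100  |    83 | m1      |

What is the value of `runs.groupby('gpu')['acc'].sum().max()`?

group by gpu, sum of acc:
gpu
A100     25
H100    265
T4      135
V100    206
Name: acc, dtype: int64
Hence 265.

265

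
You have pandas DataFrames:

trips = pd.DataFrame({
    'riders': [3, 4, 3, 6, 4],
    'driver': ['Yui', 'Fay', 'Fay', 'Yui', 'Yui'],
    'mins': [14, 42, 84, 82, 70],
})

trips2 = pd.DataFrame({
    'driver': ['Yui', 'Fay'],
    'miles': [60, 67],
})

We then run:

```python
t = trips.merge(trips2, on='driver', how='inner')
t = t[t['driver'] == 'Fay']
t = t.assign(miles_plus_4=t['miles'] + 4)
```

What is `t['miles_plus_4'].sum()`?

142

merge on 'driver' (how='inner') → 5 rows:
   riders driver  mins  miles
0       3    Yui    14     60
1       4    Fay    42     67
2       3    Fay    84     67
3       6    Yui    82     60
4       4    Yui    70     60
filter rows where driver == 'Fay':
   riders driver  mins  miles
1       4    Fay    42     67
2       3    Fay    84     67
add column miles_plus_4 = t['miles'] + 4:
   riders driver  mins  miles  miles_plus_4
1       4    Fay    42     67            71
2       3    Fay    84     67            71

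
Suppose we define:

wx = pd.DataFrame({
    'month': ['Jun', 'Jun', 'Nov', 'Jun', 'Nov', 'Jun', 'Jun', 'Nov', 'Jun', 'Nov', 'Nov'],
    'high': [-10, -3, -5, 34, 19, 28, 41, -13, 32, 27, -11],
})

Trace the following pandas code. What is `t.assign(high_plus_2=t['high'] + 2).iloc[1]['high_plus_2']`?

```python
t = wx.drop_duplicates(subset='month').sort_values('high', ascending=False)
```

-8

drop duplicate month (keep=first):
  month  high
0   Jun   -10
2   Nov    -5
sort by high descending:
  month  high
2   Nov    -5
0   Jun   -10
add column high_plus_2 = t['high'] + 2:
  month  high  high_plus_2
2   Nov    -5           -3
0   Jun   -10           -8
Then the value at position 1, column 'high_plus_2': -8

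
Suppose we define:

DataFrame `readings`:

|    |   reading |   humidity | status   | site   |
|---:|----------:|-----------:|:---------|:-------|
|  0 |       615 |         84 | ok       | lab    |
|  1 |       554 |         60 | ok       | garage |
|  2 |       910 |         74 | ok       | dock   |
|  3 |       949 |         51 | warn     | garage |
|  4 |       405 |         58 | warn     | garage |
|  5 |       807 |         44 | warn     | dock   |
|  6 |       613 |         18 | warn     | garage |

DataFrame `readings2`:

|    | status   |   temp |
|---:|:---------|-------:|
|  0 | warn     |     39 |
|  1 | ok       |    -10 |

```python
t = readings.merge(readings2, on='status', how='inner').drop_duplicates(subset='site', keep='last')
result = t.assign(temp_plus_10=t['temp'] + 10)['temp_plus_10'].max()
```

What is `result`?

merge on 'status' (how='inner') → 7 rows:
   reading  humidity status    site  temp
0      615        84     ok     lab   -10
1      554        60     ok  garage   -10
2      910        74     ok    dock   -10
3      949        51   warn  garage    39
4      405        58   warn  garage    39
5      807        44   warn    dock    39
6      613        18   warn  garage    39
drop duplicate site (keep=last):
   reading  humidity status    site  temp
0      615        84     ok     lab   -10
5      807        44   warn    dock    39
6      613        18   warn  garage    39
add column temp_plus_10 = t['temp'] + 10:
   reading  humidity status    site  temp  temp_plus_10
0      615        84     ok     lab   -10             0
5      807        44   warn    dock    39            49
6      613        18   warn  garage    39            49

49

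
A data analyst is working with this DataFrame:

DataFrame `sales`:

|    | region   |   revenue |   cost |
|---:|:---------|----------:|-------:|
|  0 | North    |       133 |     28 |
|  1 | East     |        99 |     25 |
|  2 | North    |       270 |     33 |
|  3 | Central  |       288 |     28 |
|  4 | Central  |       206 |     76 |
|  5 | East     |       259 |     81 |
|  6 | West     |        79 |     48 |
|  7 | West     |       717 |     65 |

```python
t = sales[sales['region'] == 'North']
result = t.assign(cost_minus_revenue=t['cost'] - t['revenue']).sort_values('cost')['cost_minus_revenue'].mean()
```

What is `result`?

-171.0

filter rows where region == 'North':
  region  revenue  cost
0  North      133    28
2  North      270    33
add column cost_minus_revenue = t['cost'] - t['revenue']:
  region  revenue  cost  cost_minus_revenue
0  North      133    28                -105
2  North      270    33                -237
sort by cost:
  region  revenue  cost  cost_minus_revenue
0  North      133    28                -105
2  North      270    33                -237
Hence -171.0.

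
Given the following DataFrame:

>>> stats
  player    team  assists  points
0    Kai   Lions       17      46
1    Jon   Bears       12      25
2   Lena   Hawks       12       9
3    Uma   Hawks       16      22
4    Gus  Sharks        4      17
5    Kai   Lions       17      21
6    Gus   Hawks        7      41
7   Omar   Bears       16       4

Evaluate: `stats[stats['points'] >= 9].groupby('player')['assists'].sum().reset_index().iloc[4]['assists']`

16

filter rows where points >= 9:
  player    team  assists  points
0    Kai   Lions       17      46
1    Jon   Bears       12      25
2   Lena   Hawks       12       9
3    Uma   Hawks       16      22
4    Gus  Sharks        4      17
5    Kai   Lions       17      21
6    Gus   Hawks        7      41
group by player, sum of assists:
player
Gus     11
Jon     12
Kai     34
Lena    12
Uma     16
Name: assists, dtype: int64
reset_index():
  player  assists
0    Gus       11
1    Jon       12
2    Kai       34
3   Lena       12
4    Uma       16
The value at position 4, column 'assists' is 16.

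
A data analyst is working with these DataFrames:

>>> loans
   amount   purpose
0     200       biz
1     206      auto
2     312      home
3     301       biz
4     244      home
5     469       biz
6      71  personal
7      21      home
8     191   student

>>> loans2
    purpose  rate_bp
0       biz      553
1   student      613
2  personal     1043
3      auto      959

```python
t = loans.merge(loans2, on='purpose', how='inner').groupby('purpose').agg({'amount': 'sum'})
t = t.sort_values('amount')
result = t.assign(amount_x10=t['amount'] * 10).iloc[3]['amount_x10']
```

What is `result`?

merge on 'purpose' (how='inner') → 6 rows:
   amount   purpose  rate_bp
0     200       biz      553
1     206      auto      959
2     301       biz      553
3     469       biz      553
4      71  personal     1043
5     191   student      613
group by purpose, sum of amount:
          amount
purpose         
auto         206
biz          970
personal      71
student      191
sort by amount:
          amount
purpose         
personal      71
student      191
auto         206
biz          970
add column amount_x10 = t['amount'] * 10:
          amount  amount_x10
purpose                     
personal      71         710
student      191        1910
auto         206        2060
biz          970        9700
Reading off the value at position 3, column 'amount_x10', we get 9700.

9700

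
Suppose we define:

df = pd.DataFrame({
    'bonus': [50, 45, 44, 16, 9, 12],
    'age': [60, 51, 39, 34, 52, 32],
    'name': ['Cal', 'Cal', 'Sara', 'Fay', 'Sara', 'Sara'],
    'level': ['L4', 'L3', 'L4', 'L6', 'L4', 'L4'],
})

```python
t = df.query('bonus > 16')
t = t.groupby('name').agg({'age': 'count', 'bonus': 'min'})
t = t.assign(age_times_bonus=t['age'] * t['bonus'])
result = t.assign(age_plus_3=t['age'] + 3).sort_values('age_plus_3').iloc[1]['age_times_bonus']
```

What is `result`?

filter rows where bonus > 16:
   bonus  age  name level
0     50   60   Cal    L4
1     45   51   Cal    L3
2     44   39  Sara    L4
group by name: count(age), min(bonus):
      age  bonus
name            
Cal     2     45
Sara    1     44
add column age_times_bonus = t['age'] * t['bonus']:
      age  bonus  age_times_bonus
name                             
Cal     2     45               90
Sara    1     44               44
add column age_plus_3 = t['age'] + 3:
      age  bonus  age_times_bonus  age_plus_3
name                                         
Cal     2     45               90           5
Sara    1     44               44           4
sort by age_plus_3:
      age  bonus  age_times_bonus  age_plus_3
name                                         
Sara    1     44               44           4
Cal     2     45               90           5

90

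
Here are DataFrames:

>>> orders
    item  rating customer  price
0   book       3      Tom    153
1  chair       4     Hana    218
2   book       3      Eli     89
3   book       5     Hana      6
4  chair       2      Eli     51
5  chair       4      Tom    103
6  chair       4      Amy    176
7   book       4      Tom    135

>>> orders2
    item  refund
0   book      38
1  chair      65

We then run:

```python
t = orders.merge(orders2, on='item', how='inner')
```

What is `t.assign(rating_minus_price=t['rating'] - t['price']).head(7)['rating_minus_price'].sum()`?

merge on 'item' (how='inner') → 8 rows:
    item  rating customer  price  refund
0   book       3      Tom    153      38
1  chair       4     Hana    218      65
2   book       3      Eli     89      38
3   book       5     Hana      6      38
4  chair       2      Eli     51      65
5  chair       4      Tom    103      65
6  chair       4      Amy    176      65
7   book       4      Tom    135      38
add column rating_minus_price = t['rating'] - t['price']:
    item  rating customer  price  refund  rating_minus_price
0   book       3      Tom    153      38                -150
1  chair       4     Hana    218      65                -214
2   book       3      Eli     89      38                 -86
3   book       5     Hana      6      38                  -1
4  chair       2      Eli     51      65                 -49
5  chair       4      Tom    103      65                 -99
6  chair       4      Amy    176      65                -172
7   book       4      Tom    135      38                -131
take first 7 rows:
    item  rating customer  price  refund  rating_minus_price
0   book       3      Tom    153      38                -150
1  chair       4     Hana    218      65                -214
2   book       3      Eli     89      38                 -86
3   book       5     Hana      6      38                  -1
4  chair       2      Eli     51      65                 -49
5  chair       4      Tom    103      65                 -99
6  chair       4      Amy    176      65                -172
sum of column 'rating_minus_price' → -771

-771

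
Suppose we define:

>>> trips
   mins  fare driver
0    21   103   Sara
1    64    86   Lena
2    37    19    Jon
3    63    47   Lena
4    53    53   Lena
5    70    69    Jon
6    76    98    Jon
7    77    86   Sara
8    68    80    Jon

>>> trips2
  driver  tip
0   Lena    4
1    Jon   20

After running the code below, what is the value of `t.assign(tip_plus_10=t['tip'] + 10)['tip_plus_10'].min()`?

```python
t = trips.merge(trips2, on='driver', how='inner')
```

merge on 'driver' (how='inner') → 7 rows:
   mins  fare driver  tip
0    64    86   Lena    4
1    37    19    Jon   20
2    63    47   Lena    4
3    53    53   Lena    4
4    70    69    Jon   20
5    76    98    Jon   20
6    68    80    Jon   20
add column tip_plus_10 = t['tip'] + 10:
   mins  fare driver  tip  tip_plus_10
0    64    86   Lena    4           14
1    37    19    Jon   20           30
2    63    47   Lena    4           14
3    53    53   Lena    4           14
4    70    69    Jon   20           30
5    76    98    Jon   20           30
6    68    80    Jon   20           30
So min() = 14.

14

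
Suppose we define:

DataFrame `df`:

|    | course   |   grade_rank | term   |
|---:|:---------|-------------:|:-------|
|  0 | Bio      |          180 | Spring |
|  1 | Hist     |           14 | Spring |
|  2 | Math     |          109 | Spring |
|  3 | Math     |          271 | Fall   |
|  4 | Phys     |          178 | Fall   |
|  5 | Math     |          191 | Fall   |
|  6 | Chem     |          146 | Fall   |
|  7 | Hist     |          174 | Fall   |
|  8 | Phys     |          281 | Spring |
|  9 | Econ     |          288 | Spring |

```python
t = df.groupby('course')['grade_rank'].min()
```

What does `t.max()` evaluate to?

288

group by course, min of grade_rank:
course
Bio     180
Chem    146
Econ    288
Hist     14
Math    109
Phys    178
Name: grade_rank, dtype: int64
Hence 288.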